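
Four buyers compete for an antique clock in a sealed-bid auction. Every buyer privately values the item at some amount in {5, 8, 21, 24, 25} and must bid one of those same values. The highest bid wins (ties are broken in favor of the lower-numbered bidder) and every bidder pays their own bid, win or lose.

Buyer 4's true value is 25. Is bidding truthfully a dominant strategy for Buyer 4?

Consider the case where Buyer 1 bids 5, Buyer 2 bids 5 and Buyer 3 bids 5.
Truthful bid 25: wins, pays 25, utility 25 - 25 = 0.
Bid 8 instead: wins, pays 8, utility 25 - 8 = 17.
Since 17 > 0, bidding 8 is strictly better here, so truthful bidding is not dominant.

No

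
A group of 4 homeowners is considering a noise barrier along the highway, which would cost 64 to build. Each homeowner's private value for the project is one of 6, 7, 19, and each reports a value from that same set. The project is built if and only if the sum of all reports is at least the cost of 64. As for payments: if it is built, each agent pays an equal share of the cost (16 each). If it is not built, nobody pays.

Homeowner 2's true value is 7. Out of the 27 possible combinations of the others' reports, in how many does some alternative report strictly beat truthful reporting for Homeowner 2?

Others report (19, 19, 19): truth gives -9; report 6 gives 0 > -9. Violating.
Others report (6, 6, 6): truth gives 0; no alternative beats it.
Others report (6, 6, 7): truth gives 0; no alternative beats it.
(Checking all 27 profiles: 1 has a profitable deviation, 26 do not.)

1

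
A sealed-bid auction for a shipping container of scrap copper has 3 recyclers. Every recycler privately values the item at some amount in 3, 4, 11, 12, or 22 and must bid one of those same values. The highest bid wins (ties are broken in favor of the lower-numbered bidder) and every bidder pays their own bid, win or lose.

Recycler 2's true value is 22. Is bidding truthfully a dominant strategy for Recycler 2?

Consider the case where Recycler 1 bids 3 and Recycler 3 bids 3.
Truthful bid 22: wins, pays 22, utility 22 - 22 = 0.
Bid 4 instead: wins, pays 4, utility 22 - 4 = 18.
Since 18 > 0, bidding 4 is strictly better here, so truthful bidding is not dominant.

No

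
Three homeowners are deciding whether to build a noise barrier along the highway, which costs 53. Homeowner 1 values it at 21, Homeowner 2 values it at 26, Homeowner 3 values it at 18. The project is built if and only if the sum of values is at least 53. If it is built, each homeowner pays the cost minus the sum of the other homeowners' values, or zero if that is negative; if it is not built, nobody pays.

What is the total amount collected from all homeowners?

Total value 65 ≥ cost 53, so it is built.
Homeowner 1: others sum to 44; max(0, 53 - 44) = 9.
Homeowner 2: others sum to 39; max(0, 53 - 39) = 14.
Homeowner 3: others sum to 47; max(0, 53 - 47) = 6.
Total collected = 9 + 14 + 6 = 29.

29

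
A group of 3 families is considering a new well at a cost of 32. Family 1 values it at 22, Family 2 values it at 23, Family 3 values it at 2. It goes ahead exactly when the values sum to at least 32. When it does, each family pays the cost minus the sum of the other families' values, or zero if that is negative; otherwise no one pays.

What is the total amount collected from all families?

Total value 47 ≥ cost 32, so it is built.
Family 1: others sum to 25; max(0, 32 - 25) = 7.
Family 2: others sum to 24; max(0, 32 - 24) = 8.
Family 3: others sum to 45; max(0, 32 - 45) = 0.
Total collected = 7 + 8 + 0 = 15.

15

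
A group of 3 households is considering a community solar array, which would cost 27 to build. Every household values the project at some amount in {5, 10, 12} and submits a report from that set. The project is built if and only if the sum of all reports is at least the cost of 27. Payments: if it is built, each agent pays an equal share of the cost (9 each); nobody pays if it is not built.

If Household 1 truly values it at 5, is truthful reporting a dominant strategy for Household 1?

Check each profile of the others' reports and compare truth against every alternative report.
Others report (5, 12): truth gives 0, best alternative gives -4.
Others report (10, 10): truth gives 0, best alternative gives -4.
Others report (12, 5): truth gives 0, best alternative gives -4.
Others report (10, 12): truth gives -4, best alternative gives -4.
Others report (12, 10): truth gives -4, best alternative gives -4.
Others report (12, 12): truth gives -4, best alternative gives -4.
(Remaining 3 profiles checked similarly; truth is weakly best in each.)
In every case the truthful report is at least as good as any alternative, so it is a dominant strategy.

Yes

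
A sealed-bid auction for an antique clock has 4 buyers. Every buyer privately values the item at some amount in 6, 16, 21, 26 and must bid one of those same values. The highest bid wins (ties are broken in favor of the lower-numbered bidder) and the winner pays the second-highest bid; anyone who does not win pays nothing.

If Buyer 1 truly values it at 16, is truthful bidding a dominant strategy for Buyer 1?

Check each profile of the others' bids and compare truth against every alternative bid.
Others bid (6, 6, 6): truth gives 10, best alternative gives 10.
Others bid (6, 6, 16): truth gives 0, best alternative gives 0.
Others bid (6, 6, 21): truth gives 0, best alternative gives 0.
Others bid (6, 6, 26): truth gives 0, best alternative gives 0.
Others bid (6, 16, 6): truth gives 0, best alternative gives 0.
Others bid (6, 16, 16): truth gives 0, best alternative gives 0.
(Remaining 58 profiles checked similarly; truth is weakly best in each.)
In every case the truthful bid is at least as good as any alternative, so it is a dominant strategy.

Yes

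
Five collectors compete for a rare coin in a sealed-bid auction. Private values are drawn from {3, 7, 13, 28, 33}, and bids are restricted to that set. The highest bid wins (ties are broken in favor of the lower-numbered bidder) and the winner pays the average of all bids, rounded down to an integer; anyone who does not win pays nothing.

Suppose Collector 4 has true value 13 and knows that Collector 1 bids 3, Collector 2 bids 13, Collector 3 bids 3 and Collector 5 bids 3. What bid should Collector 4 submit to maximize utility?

28

Bid 3: loses, pays 0, utility 0.
Bid 7: loses, pays 0, utility 0.
Bid 13: loses, pays 0, utility 0.
Bid 28: wins, pays 10, utility 13 - 10 = 3.
Bid 33: wins, pays 11, utility 13 - 11 = 2.
The best choice is 28 with utility 3.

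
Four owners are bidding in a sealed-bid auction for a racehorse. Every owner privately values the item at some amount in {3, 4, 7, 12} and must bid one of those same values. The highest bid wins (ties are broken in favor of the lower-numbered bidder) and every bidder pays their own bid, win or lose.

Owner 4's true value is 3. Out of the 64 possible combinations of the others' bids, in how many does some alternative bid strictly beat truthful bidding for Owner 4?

1

Others bid (3, 3, 3): truth gives -3; bid 4 gives -1 > -3. Violating.
Others bid (3, 3, 4): truth gives -3; no alternative beats it.
Others bid (3, 3, 7): truth gives -3; no alternative beats it.
(Checking all 64 profiles: 1 has a profitable deviation, 63 do not.)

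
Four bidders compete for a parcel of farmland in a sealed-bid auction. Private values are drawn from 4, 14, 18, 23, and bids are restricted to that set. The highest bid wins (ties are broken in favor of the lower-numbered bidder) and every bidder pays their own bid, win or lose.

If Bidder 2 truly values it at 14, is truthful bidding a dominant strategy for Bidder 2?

Consider the case where Bidder 1 bids 4, Bidder 3 bids 4 and Bidder 4 bids 18.
Truthful bid 14: loses but pays 14, utility -14.
Bid 4 instead: loses but pays 4, utility -4.
Since -4 > -14, bidding 4 is strictly better here, so truthful bidding is not dominant.

No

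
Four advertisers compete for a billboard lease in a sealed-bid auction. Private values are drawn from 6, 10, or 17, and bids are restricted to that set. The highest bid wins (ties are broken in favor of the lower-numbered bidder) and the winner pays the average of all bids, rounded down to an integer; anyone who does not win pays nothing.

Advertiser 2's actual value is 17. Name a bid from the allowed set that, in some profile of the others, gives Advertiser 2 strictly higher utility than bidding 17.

Suppose Advertiser 1 bids 6, Advertiser 3 bids 6 and Advertiser 4 bids 6.
Bid 17: wins, pays 8, utility 17 - 8 = 9.
Bid 10: wins, pays 7, utility 17 - 7 = 10.
So bidding 10 beats truth here (10 > 9).

10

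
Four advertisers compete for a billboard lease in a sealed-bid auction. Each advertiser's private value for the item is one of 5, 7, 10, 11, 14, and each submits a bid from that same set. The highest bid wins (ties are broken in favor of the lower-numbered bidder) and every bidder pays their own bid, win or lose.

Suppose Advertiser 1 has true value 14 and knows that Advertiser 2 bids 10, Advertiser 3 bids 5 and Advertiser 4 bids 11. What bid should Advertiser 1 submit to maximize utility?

11

Bid 5: loses but pays 5, utility -5.
Bid 7: loses but pays 7, utility -7.
Bid 10: loses but pays 10, utility -10.
Bid 11: wins, pays 11, utility 14 - 11 = 3.
Bid 14: wins, pays 14, utility 14 - 14 = 0.
The best choice is 11 with utility 3.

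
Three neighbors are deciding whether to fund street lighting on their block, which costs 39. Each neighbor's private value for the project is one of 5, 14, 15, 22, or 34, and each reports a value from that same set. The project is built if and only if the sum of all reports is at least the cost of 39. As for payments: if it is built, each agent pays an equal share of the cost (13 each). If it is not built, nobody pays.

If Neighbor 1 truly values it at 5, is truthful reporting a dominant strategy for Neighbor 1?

Yes

Check each profile of the others' reports and compare truth against every alternative report.
Others report (5, 22): truth gives 0, best alternative gives -8.
Others report (14, 14): truth gives 0, best alternative gives -8.
Others report (14, 15): truth gives 0, best alternative gives -8.
Others report (15, 14): truth gives 0, best alternative gives -8.
Others report (15, 15): truth gives 0, best alternative gives -8.
Others report (22, 5): truth gives 0, best alternative gives -8.
(Remaining 19 profiles checked similarly; truth is weakly best in each.)
In every case the truthful report is at least as good as any alternative, so it is a dominant strategy.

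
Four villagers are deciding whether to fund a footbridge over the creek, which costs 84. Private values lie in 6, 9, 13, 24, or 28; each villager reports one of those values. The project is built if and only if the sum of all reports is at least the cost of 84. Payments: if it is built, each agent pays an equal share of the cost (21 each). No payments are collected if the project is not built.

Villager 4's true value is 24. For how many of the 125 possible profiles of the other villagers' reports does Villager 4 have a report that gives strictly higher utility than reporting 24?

Others report (6, 24, 28): truth gives 0; report 28 gives 3 > 0. Violating.
Others report (6, 28, 24): truth gives 0; report 28 gives 3 > 0. Violating.
Others report (9, 24, 24): truth gives 0; report 28 gives 3 > 0. Violating.
Others report (24, 6, 28): truth gives 0; report 28 gives 3 > 0. Violating.
Others report (6, 6, 6): truth gives 0; no alternative beats it.
Others report (6, 6, 9): truth gives 0; no alternative beats it.
(Checking all 125 profiles: 9 have a profitable deviation, 116 do not.)

9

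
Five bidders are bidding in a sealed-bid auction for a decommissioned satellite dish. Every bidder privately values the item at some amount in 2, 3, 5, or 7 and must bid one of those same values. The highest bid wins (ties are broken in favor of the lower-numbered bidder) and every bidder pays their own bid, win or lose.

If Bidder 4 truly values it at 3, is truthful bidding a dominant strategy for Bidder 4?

Consider the case where Bidder 1 bids 2, Bidder 2 bids 2, Bidder 3 bids 2 and Bidder 5 bids 5.
Truthful bid 3: loses but pays 3, utility -3.
Bid 2 instead: loses but pays 2, utility -2.
Since -2 > -3, bidding 2 is strictly better here, so truthful bidding is not dominant.

No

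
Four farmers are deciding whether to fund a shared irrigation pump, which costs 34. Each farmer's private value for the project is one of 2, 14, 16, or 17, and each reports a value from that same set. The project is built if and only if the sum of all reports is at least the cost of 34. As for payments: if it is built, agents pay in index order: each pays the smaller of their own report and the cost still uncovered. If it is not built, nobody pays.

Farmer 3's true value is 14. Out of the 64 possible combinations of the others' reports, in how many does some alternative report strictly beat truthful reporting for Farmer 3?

35

Others report (2, 14, 16): truth gives 0; report 2 gives 12 > 0. Violating.
Others report (2, 14, 17): truth gives 0; report 2 gives 12 > 0. Violating.
Others report (2, 16, 14): truth gives 0; report 2 gives 12 > 0. Violating.
Others report (2, 16, 16): truth gives 0; report 2 gives 12 > 0. Violating.
Others report (2, 2, 2): truth gives 0; no alternative beats it.
Others report (2, 2, 14): truth gives 0; no alternative beats it.
(Checking all 64 profiles: 35 have a profitable deviation, 29 do not.)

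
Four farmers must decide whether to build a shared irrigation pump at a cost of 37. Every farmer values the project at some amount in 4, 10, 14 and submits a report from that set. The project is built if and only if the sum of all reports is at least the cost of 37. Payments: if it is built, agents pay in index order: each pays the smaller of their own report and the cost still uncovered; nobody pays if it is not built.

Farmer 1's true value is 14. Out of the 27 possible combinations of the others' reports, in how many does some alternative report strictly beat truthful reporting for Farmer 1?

17

Others report (4, 10, 14): truth gives 0; report 10 gives 4 > 0. Violating.
Others report (4, 14, 10): truth gives 0; report 10 gives 4 > 0. Violating.
Others report (4, 14, 14): truth gives 0; report 10 gives 4 > 0. Violating.
Others report (10, 4, 14): truth gives 0; report 10 gives 4 > 0. Violating.
Others report (4, 4, 4): truth gives 0; no alternative beats it.
Others report (4, 4, 10): truth gives 0; no alternative beats it.
(Checking all 27 profiles: 17 have a profitable deviation, 10 do not.)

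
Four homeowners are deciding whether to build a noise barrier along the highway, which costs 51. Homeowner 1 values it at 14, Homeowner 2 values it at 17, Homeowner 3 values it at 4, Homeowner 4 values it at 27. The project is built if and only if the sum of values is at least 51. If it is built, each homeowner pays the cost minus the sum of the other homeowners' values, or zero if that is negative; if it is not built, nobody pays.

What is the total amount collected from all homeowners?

25

Total value 62 ≥ cost 51, so it is built.
Homeowner 1: others sum to 48; max(0, 51 - 48) = 3.
Homeowner 2: others sum to 45; max(0, 51 - 45) = 6.
Homeowner 3: others sum to 58; max(0, 51 - 58) = 0.
Homeowner 4: others sum to 35; max(0, 51 - 35) = 16.
Total collected = 3 + 6 + 0 + 16 = 25.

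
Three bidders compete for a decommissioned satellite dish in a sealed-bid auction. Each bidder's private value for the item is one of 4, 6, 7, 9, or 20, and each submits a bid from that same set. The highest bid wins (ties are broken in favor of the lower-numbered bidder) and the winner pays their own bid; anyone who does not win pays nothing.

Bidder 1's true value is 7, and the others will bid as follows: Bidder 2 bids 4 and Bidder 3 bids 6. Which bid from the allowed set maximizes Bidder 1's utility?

6

Bid 4: loses, pays 0, utility 0.
Bid 6: wins, pays 6, utility 7 - 6 = 1.
Bid 7: wins, pays 7, utility 7 - 7 = 0.
Bid 9: wins, pays 9, utility 7 - 9 = -2.
Bid 20: wins, pays 20, utility 7 - 20 = -13.
The best choice is 6 with utility 1.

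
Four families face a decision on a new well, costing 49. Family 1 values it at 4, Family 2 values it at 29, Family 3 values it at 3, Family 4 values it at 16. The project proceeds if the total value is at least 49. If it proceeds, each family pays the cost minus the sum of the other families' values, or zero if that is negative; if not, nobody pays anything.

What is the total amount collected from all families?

40

Total value 52 ≥ cost 49, so it is built.
Family 1: others sum to 48; max(0, 49 - 48) = 1.
Family 2: others sum to 23; max(0, 49 - 23) = 26.
Family 3: others sum to 49; max(0, 49 - 49) = 0.
Family 4: others sum to 36; max(0, 49 - 36) = 13.
Total collected = 1 + 26 + 0 + 13 = 40.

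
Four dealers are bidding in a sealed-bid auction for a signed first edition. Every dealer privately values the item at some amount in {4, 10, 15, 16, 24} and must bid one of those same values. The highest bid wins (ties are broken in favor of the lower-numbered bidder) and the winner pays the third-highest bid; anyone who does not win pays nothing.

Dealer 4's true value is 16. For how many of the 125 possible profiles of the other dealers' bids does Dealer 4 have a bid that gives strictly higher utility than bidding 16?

27

Others bid (4, 4, 16): truth gives 0; bid 24 gives 12 > 0. Violating.
Others bid (4, 10, 16): truth gives 0; bid 24 gives 6 > 0. Violating.
Others bid (4, 15, 16): truth gives 0; bid 24 gives 1 > 0. Violating.
Others bid (4, 16, 4): truth gives 0; bid 24 gives 12 > 0. Violating.
Others bid (4, 4, 4): truth gives 12; no alternative beats it.
Others bid (4, 4, 10): truth gives 12; no alternative beats it.
(Checking all 125 profiles: 27 have a profitable deviation, 98 do not.)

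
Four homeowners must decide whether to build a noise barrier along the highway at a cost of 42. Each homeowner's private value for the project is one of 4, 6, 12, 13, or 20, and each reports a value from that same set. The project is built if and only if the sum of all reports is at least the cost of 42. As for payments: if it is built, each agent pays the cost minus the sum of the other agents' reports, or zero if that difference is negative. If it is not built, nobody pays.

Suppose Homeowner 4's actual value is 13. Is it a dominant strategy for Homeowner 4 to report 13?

Check each profile of the others' reports and compare truth against every alternative report.
Others report (4, 20, 20): truth gives 13, best alternative gives 13.
Others report (6, 20, 20): truth gives 13, best alternative gives 13.
Others report (12, 12, 20): truth gives 13, best alternative gives 13.
Others report (12, 13, 20): truth gives 13, best alternative gives 13.
Others report (12, 20, 12): truth gives 13, best alternative gives 13.
Others report (12, 20, 13): truth gives 13, best alternative gives 13.
(Remaining 119 profiles checked similarly; truth is weakly best in each.)
In every case the truthful report is at least as good as any alternative, so it is a dominant strategy.

Yes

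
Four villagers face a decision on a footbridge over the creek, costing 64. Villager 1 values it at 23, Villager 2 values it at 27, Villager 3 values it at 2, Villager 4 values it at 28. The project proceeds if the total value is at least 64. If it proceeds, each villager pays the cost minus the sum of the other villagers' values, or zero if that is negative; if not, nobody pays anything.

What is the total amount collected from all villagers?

30

Total value 80 ≥ cost 64, so it is built.
Villager 1: others sum to 57; max(0, 64 - 57) = 7.
Villager 2: others sum to 53; max(0, 64 - 53) = 11.
Villager 3: others sum to 78; max(0, 64 - 78) = 0.
Villager 4: others sum to 52; max(0, 64 - 52) = 12.
Total collected = 7 + 11 + 0 + 12 = 30.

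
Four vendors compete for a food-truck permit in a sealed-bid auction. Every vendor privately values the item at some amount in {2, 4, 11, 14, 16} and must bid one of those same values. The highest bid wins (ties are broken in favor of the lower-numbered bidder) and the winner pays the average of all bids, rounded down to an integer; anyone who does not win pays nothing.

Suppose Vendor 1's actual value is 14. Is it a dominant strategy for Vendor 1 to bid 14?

Consider the case where Vendor 2 bids 2, Vendor 3 bids 2 and Vendor 4 bids 2.
Truthful bid 14: wins, pays 5, utility 14 - 5 = 9.
Bid 2 instead: wins, pays 2, utility 14 - 2 = 12.
Since 12 > 9, bidding 2 is strictly better here, so truthful bidding is not dominant.

No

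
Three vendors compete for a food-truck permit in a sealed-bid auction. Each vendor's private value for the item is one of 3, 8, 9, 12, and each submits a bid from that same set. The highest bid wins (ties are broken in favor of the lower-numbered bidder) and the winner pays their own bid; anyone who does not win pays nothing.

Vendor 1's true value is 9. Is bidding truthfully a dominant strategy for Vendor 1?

No

Consider the case where Vendor 2 bids 3 and Vendor 3 bids 3.
Truthful bid 9: wins, pays 9, utility 9 - 9 = 0.
Bid 3 instead: wins, pays 3, utility 9 - 3 = 6.
Since 6 > 0, bidding 3 is strictly better here, so truthful bidding is not dominant.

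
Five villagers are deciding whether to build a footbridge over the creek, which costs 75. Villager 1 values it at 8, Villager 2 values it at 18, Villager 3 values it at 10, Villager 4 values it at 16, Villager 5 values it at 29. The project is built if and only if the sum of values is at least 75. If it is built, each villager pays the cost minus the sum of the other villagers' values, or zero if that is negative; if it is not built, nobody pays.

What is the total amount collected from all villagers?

Total value 81 ≥ cost 75, so it is built.
Villager 1: others sum to 73; max(0, 75 - 73) = 2.
Villager 2: others sum to 63; max(0, 75 - 63) = 12.
Villager 3: others sum to 71; max(0, 75 - 71) = 4.
Villager 4: others sum to 65; max(0, 75 - 65) = 10.
Villager 5: others sum to 52; max(0, 75 - 52) = 23.
Total collected = 2 + 12 + 4 + 10 + 23 = 51.

51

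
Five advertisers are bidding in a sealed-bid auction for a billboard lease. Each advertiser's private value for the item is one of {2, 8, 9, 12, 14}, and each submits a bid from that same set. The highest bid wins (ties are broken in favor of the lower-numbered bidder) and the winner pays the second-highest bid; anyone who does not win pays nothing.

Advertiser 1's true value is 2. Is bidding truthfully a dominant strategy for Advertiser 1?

Yes

Check each profile of the others' bids and compare truth against every alternative bid.
Others bid (2, 2, 2, 8): truth gives 0, best alternative gives -6.
Others bid (2, 2, 8, 2): truth gives 0, best alternative gives -6.
Others bid (2, 2, 8, 8): truth gives 0, best alternative gives -6.
Others bid (2, 8, 2, 2): truth gives 0, best alternative gives -6.
Others bid (2, 8, 2, 8): truth gives 0, best alternative gives -6.
Others bid (2, 8, 8, 2): truth gives 0, best alternative gives -6.
(Remaining 619 profiles checked similarly; truth is weakly best in each.)
In every case the truthful bid is at least as good as any alternative, so it is a dominant strategy.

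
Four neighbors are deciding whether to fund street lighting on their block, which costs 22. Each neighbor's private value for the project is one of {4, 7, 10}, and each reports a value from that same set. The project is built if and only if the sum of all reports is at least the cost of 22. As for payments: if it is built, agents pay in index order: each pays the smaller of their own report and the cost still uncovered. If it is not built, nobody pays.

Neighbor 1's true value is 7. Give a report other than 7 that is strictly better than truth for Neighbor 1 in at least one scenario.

Suppose Neighbor 2 reports 4, Neighbor 3 reports 4 and Neighbor 4 reports 10.
Report 7: project built, pays 7, utility 7 - 7 = 0.
Report 4: project built, pays 4, utility 7 - 4 = 3.
So reporting 4 beats truth here (3 > 0).

4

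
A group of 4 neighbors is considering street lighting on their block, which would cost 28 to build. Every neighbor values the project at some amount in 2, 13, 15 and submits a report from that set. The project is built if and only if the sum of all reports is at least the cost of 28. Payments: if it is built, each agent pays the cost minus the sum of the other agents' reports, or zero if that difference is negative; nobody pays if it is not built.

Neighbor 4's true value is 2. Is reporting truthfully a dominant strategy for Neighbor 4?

Check each profile of the others' reports and compare truth against every alternative report.
Others report (2, 2, 13): truth gives 0, best alternative gives -9.
Others report (2, 13, 2): truth gives 0, best alternative gives -9.
Others report (13, 2, 2): truth gives 0, best alternative gives -9.
Others report (2, 2, 15): truth gives 0, best alternative gives -7.
Others report (2, 15, 2): truth gives 0, best alternative gives -7.
Others report (15, 2, 2): truth gives 0, best alternative gives -7.
(Remaining 21 profiles checked similarly; truth is weakly best in each.)
In every case the truthful report is at least as good as any alternative, so it is a dominant strategy.

Yes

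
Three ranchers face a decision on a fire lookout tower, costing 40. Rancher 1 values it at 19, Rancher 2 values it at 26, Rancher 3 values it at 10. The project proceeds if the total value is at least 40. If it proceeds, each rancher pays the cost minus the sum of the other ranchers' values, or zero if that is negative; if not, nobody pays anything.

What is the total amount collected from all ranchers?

15

Total value 55 ≥ cost 40, so it is built.
Rancher 1: others sum to 36; max(0, 40 - 36) = 4.
Rancher 2: others sum to 29; max(0, 40 - 29) = 11.
Rancher 3: others sum to 45; max(0, 40 - 45) = 0.
Total collected = 4 + 11 + 0 = 15.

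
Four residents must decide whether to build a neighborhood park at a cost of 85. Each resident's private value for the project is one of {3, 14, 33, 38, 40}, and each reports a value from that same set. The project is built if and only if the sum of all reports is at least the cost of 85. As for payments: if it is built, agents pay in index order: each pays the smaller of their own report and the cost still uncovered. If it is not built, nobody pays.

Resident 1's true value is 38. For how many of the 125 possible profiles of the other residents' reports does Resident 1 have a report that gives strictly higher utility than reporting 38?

Others report (3, 14, 38): truth gives 0; report 33 gives 5 > 0. Violating.
Others report (3, 14, 40): truth gives 0; report 33 gives 5 > 0. Violating.
Others report (3, 33, 33): truth gives 0; report 33 gives 5 > 0. Violating.
Others report (3, 33, 38): truth gives 0; report 14 gives 24 > 0. Violating.
Others report (3, 3, 3): truth gives 0; no alternative beats it.
Others report (3, 3, 14): truth gives 0; no alternative beats it.
(Checking all 125 profiles: 102 have a profitable deviation, 23 do not.)

102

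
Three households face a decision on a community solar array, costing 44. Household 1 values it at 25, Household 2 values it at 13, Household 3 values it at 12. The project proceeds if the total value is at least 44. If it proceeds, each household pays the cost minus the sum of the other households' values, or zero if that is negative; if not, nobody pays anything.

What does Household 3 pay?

Total value 50 ≥ cost 44, so the project is built.
The other households' values sum to 38.
Cost minus that sum is 44 - 38 = 6.

6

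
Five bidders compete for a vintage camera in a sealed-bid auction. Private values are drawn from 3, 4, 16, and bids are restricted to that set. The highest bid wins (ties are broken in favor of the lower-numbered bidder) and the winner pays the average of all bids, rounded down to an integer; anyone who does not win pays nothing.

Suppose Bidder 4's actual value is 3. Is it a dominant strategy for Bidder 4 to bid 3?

Check each profile of the others' bids and compare truth against every alternative bid.
Others bid (3, 3, 3, 3): truth gives 0, best alternative gives 0.
Others bid (3, 3, 3, 4): truth gives 0, best alternative gives 0.
Others bid (3, 3, 3, 16): truth gives 0, best alternative gives 0.
Others bid (3, 3, 4, 3): truth gives 0, best alternative gives 0.
Others bid (3, 3, 4, 4): truth gives 0, best alternative gives 0.
Others bid (3, 3, 4, 16): truth gives 0, best alternative gives 0.
(Remaining 75 profiles checked similarly; truth is weakly best in each.)
In every case the truthful bid is at least as good as any alternative, so it is a dominant strategy.

Yes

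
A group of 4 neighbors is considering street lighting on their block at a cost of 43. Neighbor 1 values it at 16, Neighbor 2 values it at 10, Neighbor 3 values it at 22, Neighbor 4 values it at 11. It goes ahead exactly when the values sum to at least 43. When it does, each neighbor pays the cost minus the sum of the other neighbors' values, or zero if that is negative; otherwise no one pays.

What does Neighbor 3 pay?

6

Total value 59 ≥ cost 43, so the project is built.
The other neighbors' values sum to 37.
Cost minus that sum is 43 - 37 = 6.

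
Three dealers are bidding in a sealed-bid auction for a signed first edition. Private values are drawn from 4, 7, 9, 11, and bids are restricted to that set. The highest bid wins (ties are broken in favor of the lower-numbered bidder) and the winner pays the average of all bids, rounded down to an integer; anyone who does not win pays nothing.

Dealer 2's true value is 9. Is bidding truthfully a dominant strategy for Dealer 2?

No

Consider the case where Dealer 1 bids 4 and Dealer 3 bids 11.
Truthful bid 9: loses, pays 0, utility 0.
Bid 11 instead: wins, pays 8, utility 9 - 8 = 1.
Since 1 > 0, bidding 11 is strictly better here, so truthful bidding is not dominant.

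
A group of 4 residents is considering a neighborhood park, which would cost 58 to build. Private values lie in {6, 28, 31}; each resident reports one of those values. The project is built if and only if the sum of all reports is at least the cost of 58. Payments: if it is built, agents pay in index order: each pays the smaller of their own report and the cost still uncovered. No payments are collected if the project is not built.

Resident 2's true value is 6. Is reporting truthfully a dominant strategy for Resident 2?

Check each profile of the others' reports and compare truth against every alternative report.
Others report (6, 6, 28): truth gives 0, best alternative gives -22.
Others report (6, 6, 31): truth gives 0, best alternative gives -22.
Others report (6, 28, 6): truth gives 0, best alternative gives -22.
Others report (6, 28, 28): truth gives 0, best alternative gives -22.
Others report (6, 28, 31): truth gives 0, best alternative gives -22.
Others report (6, 31, 6): truth gives 0, best alternative gives -22.
(Remaining 21 profiles checked similarly; truth is weakly best in each.)
In every case the truthful report is at least as good as any alternative, so it is a dominant strategy.

Yes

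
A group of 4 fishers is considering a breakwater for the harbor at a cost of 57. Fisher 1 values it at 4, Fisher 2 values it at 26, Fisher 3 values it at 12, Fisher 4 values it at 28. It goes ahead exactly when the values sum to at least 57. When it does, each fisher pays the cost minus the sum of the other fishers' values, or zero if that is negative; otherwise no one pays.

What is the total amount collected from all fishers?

Total value 70 ≥ cost 57, so it is built.
Fisher 1: others sum to 66; max(0, 57 - 66) = 0.
Fisher 2: others sum to 44; max(0, 57 - 44) = 13.
Fisher 3: others sum to 58; max(0, 57 - 58) = 0.
Fisher 4: others sum to 42; max(0, 57 - 42) = 15.
Total collected = 0 + 13 + 0 + 15 = 28.

28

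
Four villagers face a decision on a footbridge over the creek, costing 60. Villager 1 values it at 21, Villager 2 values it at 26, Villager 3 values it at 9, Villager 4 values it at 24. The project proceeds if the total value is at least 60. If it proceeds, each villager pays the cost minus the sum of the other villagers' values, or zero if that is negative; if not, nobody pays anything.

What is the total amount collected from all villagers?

Total value 80 ≥ cost 60, so it is built.
Villager 1: others sum to 59; max(0, 60 - 59) = 1.
Villager 2: others sum to 54; max(0, 60 - 54) = 6.
Villager 3: others sum to 71; max(0, 60 - 71) = 0.
Villager 4: others sum to 56; max(0, 60 - 56) = 4.
Total collected = 1 + 6 + 0 + 4 = 11.

11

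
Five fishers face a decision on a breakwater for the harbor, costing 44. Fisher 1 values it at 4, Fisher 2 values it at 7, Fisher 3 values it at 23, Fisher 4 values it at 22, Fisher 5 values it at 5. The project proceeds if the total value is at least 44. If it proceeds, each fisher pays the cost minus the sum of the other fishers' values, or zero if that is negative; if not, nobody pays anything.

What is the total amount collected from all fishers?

Total value 61 ≥ cost 44, so it is built.
Fisher 1: others sum to 57; max(0, 44 - 57) = 0.
Fisher 2: others sum to 54; max(0, 44 - 54) = 0.
Fisher 3: others sum to 38; max(0, 44 - 38) = 6.
Fisher 4: others sum to 39; max(0, 44 - 39) = 5.
Fisher 5: others sum to 56; max(0, 44 - 56) = 0.
Total collected = 0 + 0 + 6 + 5 + 0 = 11.

11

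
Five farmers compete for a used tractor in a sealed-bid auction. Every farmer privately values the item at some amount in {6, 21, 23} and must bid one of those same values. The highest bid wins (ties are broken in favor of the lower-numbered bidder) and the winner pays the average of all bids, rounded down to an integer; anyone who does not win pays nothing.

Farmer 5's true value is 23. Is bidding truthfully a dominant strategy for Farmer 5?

Yes

Check each profile of the others' bids and compare truth against every alternative bid.
Others bid (6, 6, 6, 21): truth gives 11, best alternative gives 0.
Others bid (6, 6, 21, 6): truth gives 11, best alternative gives 0.
Others bid (6, 21, 6, 6): truth gives 11, best alternative gives 0.
Others bid (21, 6, 6, 6): truth gives 11, best alternative gives 0.
Others bid (6, 6, 21, 21): truth gives 8, best alternative gives 0.
Others bid (6, 21, 6, 21): truth gives 8, best alternative gives 0.
(Remaining 75 profiles checked similarly; truth is weakly best in each.)
In every case the truthful bid is at least as good as any alternative, so it is a dominant strategy.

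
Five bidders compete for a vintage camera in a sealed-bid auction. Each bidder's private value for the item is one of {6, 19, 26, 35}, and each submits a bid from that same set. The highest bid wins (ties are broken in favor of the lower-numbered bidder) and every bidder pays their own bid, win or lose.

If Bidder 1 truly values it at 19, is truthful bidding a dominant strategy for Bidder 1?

Consider the case where Bidder 2 bids 6, Bidder 3 bids 6, Bidder 4 bids 6 and Bidder 5 bids 6.
Truthful bid 19: wins, pays 19, utility 19 - 19 = 0.
Bid 6 instead: wins, pays 6, utility 19 - 6 = 13.
Since 13 > 0, bidding 6 is strictly better here, so truthful bidding is not dominant.

No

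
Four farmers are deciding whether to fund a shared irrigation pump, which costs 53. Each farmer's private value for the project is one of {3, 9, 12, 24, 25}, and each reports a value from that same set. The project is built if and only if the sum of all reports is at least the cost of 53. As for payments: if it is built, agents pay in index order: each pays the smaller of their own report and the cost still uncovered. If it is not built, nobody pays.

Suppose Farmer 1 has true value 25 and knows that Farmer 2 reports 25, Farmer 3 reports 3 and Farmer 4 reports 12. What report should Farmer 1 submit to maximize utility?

24

Report 3: project not built, utility 0.
Report 9: project not built, utility 0.
Report 12: project not built, utility 0.
Report 24: project built, pays 24, utility 25 - 24 = 1.
Report 25: project built, pays 25, utility 25 - 25 = 0.
The best choice is 24 with utility 1.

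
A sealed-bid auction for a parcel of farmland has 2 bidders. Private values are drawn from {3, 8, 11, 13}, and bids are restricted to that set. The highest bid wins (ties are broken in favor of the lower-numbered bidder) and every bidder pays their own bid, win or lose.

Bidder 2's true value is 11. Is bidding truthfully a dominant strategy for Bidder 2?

No

Consider the case where Bidder 1 bids 3.
Truthful bid 11: wins, pays 11, utility 11 - 11 = 0.
Bid 8 instead: wins, pays 8, utility 11 - 8 = 3.
Since 3 > 0, bidding 8 is strictly better here, so truthful bidding is not dominant.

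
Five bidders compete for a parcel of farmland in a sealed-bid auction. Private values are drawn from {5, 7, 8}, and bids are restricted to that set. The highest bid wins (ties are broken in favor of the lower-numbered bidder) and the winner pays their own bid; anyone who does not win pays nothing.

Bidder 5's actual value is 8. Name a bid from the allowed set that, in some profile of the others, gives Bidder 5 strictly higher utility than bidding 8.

Suppose Bidder 1 bids 5, Bidder 2 bids 5, Bidder 3 bids 5 and Bidder 4 bids 5.
Bid 8: wins, pays 8, utility 8 - 8 = 0.
Bid 7: wins, pays 7, utility 8 - 7 = 1.
So bidding 7 beats truth here (1 > 0).

7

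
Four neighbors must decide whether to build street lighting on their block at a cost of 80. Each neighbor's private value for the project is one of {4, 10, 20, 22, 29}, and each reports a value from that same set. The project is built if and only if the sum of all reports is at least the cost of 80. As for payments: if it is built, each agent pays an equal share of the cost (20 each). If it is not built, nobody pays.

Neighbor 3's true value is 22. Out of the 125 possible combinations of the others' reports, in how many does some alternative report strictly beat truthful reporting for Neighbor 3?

21

Others report (4, 20, 29): truth gives 0; report 29 gives 2 > 0. Violating.
Others report (4, 22, 29): truth gives 0; report 29 gives 2 > 0. Violating.
Others report (4, 29, 20): truth gives 0; report 29 gives 2 > 0. Violating.
Others report (4, 29, 22): truth gives 0; report 29 gives 2 > 0. Violating.
Others report (4, 4, 4): truth gives 0; no alternative beats it.
Others report (4, 4, 10): truth gives 0; no alternative beats it.
(Checking all 125 profiles: 21 have a profitable deviation, 104 do not.)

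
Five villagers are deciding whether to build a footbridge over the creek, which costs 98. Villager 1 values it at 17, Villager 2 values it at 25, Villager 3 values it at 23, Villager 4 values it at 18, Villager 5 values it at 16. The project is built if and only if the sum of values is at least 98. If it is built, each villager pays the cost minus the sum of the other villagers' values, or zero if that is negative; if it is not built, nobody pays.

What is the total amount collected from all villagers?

94

Total value 99 ≥ cost 98, so it is built.
Villager 1: others sum to 82; max(0, 98 - 82) = 16.
Villager 2: others sum to 74; max(0, 98 - 74) = 24.
Villager 3: others sum to 76; max(0, 98 - 76) = 22.
Villager 4: others sum to 81; max(0, 98 - 81) = 17.
Villager 5: others sum to 83; max(0, 98 - 83) = 15.
Total collected = 16 + 24 + 22 + 17 + 15 = 94.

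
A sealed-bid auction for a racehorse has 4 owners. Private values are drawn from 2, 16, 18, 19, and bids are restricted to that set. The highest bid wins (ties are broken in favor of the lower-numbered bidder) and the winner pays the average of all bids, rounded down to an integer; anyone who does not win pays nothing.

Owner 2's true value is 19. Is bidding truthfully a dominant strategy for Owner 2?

Consider the case where Owner 1 bids 2, Owner 3 bids 2 and Owner 4 bids 2.
Truthful bid 19: wins, pays 6, utility 19 - 6 = 13.
Bid 16 instead: wins, pays 5, utility 19 - 5 = 14.
Since 14 > 13, bidding 16 is strictly better here, so truthful bidding is not dominant.

No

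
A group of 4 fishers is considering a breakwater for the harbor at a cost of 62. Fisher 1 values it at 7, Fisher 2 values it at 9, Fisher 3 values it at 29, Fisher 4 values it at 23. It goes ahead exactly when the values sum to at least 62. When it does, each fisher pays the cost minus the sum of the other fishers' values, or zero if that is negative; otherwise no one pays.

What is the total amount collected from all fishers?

Total value 68 ≥ cost 62, so it is built.
Fisher 1: others sum to 61; max(0, 62 - 61) = 1.
Fisher 2: others sum to 59; max(0, 62 - 59) = 3.
Fisher 3: others sum to 39; max(0, 62 - 39) = 23.
Fisher 4: others sum to 45; max(0, 62 - 45) = 17.
Total collected = 1 + 3 + 23 + 17 = 44.

44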